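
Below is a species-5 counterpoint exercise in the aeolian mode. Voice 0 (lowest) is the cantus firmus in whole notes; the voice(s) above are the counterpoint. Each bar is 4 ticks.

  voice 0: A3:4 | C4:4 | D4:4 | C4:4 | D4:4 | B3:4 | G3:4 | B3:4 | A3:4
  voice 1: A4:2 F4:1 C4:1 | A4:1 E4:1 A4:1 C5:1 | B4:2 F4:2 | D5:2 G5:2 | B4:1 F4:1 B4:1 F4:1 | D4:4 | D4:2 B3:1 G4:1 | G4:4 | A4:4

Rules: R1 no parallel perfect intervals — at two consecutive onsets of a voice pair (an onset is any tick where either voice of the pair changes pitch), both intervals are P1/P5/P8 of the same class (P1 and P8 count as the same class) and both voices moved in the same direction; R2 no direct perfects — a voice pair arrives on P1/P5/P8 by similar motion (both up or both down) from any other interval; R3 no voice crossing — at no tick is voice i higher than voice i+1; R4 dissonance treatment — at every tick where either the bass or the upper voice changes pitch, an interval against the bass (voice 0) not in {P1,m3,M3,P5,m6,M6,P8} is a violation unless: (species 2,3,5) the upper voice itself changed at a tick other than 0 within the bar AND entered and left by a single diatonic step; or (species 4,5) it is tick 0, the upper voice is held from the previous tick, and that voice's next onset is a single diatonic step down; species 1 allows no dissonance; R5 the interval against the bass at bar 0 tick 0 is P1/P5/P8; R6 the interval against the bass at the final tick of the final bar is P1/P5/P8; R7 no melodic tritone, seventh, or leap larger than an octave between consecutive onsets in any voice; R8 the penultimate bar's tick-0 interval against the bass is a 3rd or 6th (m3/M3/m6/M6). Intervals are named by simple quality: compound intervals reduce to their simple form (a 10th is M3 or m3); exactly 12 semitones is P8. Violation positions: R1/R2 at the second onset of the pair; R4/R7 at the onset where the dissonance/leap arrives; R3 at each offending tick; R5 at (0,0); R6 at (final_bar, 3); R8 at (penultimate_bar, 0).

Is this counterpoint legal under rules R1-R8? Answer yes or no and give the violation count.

No (5 violations)

bar 0: v0=A3 v1=A4 (P8)
bar 1: v0=C4 v1=A4 (M6)
bar 2: v0=D4 v1=B4 (M6)
bar 3: v0=C4 v1=D5 (M2)
bar 4: v0=D4 v1=B4 (M6)
bar 5: v0=B3 v1=D4 (m3)
bar 6: v0=G3 v1=D4 (P5)
bar 7: v0=B3 v1=G4 (m6)
bar 8: v0=A3 v1=A4 (P8)
  R7 @ bar2.2: B4->F4 leap 6st
  R4 @ bar3.0: C4/D5 M2 untreated
  R7 @ bar4.1: B4->F4 leap 6st
  R7 @ bar4.2: F4->B4 leap 6st
  R7 @ bar4.3: B4->F4 leap 6st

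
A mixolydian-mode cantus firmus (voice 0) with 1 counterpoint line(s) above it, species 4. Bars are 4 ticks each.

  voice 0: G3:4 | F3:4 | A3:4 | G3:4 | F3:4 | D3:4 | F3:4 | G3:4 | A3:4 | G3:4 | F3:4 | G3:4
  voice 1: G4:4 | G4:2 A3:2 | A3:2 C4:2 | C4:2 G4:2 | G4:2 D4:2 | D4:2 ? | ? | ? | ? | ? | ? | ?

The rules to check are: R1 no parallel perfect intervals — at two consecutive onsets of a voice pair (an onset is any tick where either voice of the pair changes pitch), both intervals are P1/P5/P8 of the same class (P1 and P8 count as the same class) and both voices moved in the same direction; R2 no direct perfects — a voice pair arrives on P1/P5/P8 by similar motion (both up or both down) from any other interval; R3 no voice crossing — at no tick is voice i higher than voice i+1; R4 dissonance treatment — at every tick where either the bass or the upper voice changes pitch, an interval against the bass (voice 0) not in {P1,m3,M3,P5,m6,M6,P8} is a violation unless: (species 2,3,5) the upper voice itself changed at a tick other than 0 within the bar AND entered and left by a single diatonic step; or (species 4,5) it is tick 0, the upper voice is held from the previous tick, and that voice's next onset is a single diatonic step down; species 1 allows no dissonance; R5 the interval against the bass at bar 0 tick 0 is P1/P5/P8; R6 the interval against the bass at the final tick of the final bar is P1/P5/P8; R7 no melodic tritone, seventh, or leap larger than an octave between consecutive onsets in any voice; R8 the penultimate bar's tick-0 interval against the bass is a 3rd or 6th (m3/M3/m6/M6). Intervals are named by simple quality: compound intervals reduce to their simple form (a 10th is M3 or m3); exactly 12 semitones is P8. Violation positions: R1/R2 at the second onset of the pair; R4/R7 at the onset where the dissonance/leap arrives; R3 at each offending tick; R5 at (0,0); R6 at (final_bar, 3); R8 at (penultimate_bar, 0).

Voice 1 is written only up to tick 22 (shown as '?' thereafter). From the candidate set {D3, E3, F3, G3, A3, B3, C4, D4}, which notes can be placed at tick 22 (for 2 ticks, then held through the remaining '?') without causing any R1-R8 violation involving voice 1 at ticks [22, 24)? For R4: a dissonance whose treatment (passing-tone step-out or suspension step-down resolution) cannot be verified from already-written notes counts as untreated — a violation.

{A3, B3, D3, D4, F3}

D3: legal
E3: violates R4,R7
F3: legal
G3: violates R4
A3: legal
B3: legal
C4: violates R4
D4: legal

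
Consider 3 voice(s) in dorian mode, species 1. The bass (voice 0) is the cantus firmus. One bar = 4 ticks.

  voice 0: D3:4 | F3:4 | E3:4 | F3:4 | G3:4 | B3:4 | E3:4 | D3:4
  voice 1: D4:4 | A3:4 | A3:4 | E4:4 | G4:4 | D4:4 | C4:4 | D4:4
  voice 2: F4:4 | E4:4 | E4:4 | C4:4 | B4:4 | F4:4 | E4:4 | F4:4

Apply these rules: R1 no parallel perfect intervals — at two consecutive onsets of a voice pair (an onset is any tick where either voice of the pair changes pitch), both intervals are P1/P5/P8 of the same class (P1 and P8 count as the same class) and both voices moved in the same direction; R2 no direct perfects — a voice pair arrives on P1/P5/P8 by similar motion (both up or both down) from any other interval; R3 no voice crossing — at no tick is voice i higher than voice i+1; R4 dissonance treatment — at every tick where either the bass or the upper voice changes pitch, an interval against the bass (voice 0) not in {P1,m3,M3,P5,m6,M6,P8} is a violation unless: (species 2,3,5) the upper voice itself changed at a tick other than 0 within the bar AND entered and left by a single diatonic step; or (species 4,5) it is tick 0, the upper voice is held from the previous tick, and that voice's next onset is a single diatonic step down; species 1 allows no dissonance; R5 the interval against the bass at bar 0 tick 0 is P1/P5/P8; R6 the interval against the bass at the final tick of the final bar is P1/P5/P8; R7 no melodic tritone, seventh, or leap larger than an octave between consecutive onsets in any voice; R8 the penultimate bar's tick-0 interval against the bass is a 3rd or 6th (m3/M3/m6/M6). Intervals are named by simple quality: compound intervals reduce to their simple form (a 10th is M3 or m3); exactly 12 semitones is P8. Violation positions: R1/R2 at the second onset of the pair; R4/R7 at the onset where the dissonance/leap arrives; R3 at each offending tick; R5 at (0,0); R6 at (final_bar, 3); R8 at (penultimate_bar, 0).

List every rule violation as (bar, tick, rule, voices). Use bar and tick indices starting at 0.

(0, 0, R5, (0, 2))
(1, 0, R2, (1, 2))
(1, 0, R4, (0, 2))
(2, 0, R4, (0, 1))
(3, 0, R3, (1, 2))
(3, 0, R4, (0, 1))
(3, 1, R3, (1, 2))
(3, 2, R3, (1, 2))
(3, 3, R3, (1, 2))
(4, 0, R2, (0, 1))
(4, 0, R7, (2,))
(5, 0, R4, (0, 2))
(5, 0, R7, (2,))
(6, 0, R2, (0, 2))
(6, 0, R8, (0, 2))
(7, 3, R6, (0, 2))

bar 0: v0=D3 v1=D4 v2=F4 downbeat m3
bar 1: v0=F3 v1=A3 v2=E4 downbeat M7
bar 2: v0=E3 v1=A3 v2=E4 downbeat P8
bar 3: v0=F3 v1=E4 v2=C4 downbeat P5
bar 4: v0=G3 v1=G4 v2=B4 downbeat M3
bar 5: v0=B3 v1=D4 v2=F4 downbeat TT
bar 6: v0=E3 v1=C4 v2=E4 downbeat P8
bar 7: v0=D3 v1=D4 v2=F4 downbeat m3
  -> R5 @ bar 0 tick 0 v(0, 2): opens on m3
  -> R2 @ bar 1 tick 0 v(1, 2): D4/F4 m3 -> A3/E4 P5 similar
  -> R4 @ bar 1 tick 0 v(0, 2): F3/E4 M7 untreated
  -> R4 @ bar 2 tick 0 v(0, 1): E3/A3 P4 untreated
  -> R3 @ bar 3 tick 0 v(1, 2): E4 above C4
  -> R4 @ bar 3 tick 0 v(0, 1): F3/E4 M7 untreated
  -> R3 @ bar 3 tick 1 v(1, 2): E4 above C4
  -> R3 @ bar 3 tick 2 v(1, 2): E4 above C4
  -> R3 @ bar 3 tick 3 v(1, 2): E4 above C4
  -> R2 @ bar 4 tick 0 v(0, 1): F3/E4 M7 -> G3/G4 P8 similar
  -> R7 @ bar 4 tick 0 v(2,): C4->B4 leap 11st
  -> R4 @ bar 5 tick 0 v(0, 2): B3/F4 TT untreated
  -> R7 @ bar 5 tick 0 v(2,): B4->F4 leap 6st
  -> R2 @ bar 6 tick 0 v(0, 2): B3/F4 TT -> E3/E4 P8 similar
  -> R8 @ bar 6 tick 0 v(0, 2): penult P8 not 3rd/6th
  -> R6 @ bar 7 tick 3 v(0, 2): closes on m3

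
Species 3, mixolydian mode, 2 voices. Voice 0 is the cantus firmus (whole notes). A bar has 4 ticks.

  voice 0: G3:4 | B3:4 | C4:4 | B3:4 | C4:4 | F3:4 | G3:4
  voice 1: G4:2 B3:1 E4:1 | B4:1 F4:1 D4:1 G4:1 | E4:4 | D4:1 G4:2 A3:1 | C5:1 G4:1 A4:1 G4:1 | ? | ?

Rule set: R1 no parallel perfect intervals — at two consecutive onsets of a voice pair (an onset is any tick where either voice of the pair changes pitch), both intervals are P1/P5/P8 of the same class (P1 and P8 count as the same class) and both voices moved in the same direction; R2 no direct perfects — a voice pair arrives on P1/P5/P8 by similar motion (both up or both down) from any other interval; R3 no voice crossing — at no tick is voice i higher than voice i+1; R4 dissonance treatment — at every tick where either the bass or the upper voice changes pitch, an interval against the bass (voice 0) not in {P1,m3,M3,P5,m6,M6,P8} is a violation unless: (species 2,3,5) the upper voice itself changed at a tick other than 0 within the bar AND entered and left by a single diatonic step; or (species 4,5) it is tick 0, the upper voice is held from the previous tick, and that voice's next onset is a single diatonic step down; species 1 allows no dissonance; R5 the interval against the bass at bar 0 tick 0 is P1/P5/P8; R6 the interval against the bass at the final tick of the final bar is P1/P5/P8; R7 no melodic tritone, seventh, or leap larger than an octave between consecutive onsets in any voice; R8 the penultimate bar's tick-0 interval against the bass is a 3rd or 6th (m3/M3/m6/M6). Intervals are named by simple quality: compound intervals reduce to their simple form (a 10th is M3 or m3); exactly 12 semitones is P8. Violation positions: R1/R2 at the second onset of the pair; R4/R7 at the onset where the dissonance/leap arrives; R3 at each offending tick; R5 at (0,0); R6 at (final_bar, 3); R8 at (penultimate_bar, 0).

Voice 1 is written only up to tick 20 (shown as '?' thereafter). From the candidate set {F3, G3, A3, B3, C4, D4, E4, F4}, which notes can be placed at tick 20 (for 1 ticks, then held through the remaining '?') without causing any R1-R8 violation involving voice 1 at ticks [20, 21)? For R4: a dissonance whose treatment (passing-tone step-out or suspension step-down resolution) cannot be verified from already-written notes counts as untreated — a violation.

{D4}

F3: violates R2,R7,R8
G3: violates R4,R8
A3: violates R7
B3: violates R4,R8
C4: violates R1,R8
D4: legal
E4: violates R4,R8
F4: violates R2,R8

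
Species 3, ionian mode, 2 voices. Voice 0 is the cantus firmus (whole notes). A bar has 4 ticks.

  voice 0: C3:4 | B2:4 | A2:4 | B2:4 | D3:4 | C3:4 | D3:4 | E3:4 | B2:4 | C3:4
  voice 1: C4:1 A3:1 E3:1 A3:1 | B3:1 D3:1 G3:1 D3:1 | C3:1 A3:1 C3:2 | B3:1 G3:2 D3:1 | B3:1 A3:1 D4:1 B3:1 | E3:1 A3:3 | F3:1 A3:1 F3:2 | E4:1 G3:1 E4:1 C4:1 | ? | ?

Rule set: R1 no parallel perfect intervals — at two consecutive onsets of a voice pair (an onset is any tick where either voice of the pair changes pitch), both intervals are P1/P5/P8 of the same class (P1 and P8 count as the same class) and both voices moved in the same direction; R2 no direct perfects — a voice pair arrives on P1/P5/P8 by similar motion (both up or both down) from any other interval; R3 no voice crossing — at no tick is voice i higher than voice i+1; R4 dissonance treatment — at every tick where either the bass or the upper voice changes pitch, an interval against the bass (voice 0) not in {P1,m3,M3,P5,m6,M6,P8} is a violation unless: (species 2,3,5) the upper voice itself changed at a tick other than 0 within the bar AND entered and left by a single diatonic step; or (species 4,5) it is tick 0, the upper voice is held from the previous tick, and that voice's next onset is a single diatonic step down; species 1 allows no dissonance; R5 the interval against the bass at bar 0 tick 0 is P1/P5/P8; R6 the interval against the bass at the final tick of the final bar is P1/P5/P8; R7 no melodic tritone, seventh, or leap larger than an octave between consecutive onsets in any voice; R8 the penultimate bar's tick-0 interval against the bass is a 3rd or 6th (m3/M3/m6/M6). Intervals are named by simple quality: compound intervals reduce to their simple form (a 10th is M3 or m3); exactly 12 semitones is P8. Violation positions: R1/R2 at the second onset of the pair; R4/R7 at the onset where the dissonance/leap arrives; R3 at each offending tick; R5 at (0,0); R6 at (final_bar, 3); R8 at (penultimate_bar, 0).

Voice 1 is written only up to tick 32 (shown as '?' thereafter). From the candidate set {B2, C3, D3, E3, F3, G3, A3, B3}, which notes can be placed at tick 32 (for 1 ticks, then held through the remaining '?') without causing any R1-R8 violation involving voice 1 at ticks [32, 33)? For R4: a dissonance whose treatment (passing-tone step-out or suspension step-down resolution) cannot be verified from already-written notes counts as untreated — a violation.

{G3}

B2: violates R2,R7,R8
C3: violates R4,R8
D3: violates R7
E3: violates R4,R8
F3: violates R4,R8
G3: legal
A3: violates R4,R8
B3: violates R2,R8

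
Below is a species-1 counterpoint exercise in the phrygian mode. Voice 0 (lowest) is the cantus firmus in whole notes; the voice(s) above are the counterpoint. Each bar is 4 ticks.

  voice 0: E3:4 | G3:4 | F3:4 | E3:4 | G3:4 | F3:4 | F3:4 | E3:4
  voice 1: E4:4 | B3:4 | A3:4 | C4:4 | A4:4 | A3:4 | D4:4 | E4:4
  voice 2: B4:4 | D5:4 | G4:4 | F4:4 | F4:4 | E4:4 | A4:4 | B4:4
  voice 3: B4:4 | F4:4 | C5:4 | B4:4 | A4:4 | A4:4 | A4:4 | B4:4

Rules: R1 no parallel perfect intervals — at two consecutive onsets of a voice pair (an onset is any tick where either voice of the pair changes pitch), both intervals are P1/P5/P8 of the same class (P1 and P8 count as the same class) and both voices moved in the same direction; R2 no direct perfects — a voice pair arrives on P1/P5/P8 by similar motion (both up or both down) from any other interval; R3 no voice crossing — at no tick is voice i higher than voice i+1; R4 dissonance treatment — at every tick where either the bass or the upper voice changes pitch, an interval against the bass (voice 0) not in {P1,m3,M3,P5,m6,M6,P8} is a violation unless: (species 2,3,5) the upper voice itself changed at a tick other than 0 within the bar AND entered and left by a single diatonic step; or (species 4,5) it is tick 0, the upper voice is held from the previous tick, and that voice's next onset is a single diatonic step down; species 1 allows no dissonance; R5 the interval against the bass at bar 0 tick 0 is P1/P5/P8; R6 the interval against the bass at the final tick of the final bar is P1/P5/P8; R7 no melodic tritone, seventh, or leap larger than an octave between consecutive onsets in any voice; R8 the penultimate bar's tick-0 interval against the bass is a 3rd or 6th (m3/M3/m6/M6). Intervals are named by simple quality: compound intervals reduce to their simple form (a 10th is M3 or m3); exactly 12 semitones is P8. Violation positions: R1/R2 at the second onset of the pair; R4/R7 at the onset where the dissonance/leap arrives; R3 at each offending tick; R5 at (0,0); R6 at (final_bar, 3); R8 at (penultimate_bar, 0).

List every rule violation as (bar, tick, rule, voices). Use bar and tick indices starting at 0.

(1, 0, R1, (0, 2))
(1, 0, R3, (2, 3))
(1, 0, R4, (0, 3))
(1, 0, R7, (3,))
(1, 1, R3, (2, 3))
(1, 2, R3, (2, 3))
(1, 3, R3, (2, 3))
(2, 0, R4, (0, 2))
(3, 0, R1, (0, 3))
(3, 0, R4, (0, 2))
(4, 0, R3, (1, 2))
(4, 0, R4, (0, 1))
(4, 0, R4, (0, 2))
(4, 0, R4, (0, 3))
(4, 1, R3, (1, 2))
(4, 2, R3, (1, 2))
(4, 3, R3, (1, 2))
(5, 0, R2, (1, 2))
(5, 0, R4, (0, 2))
(6, 0, R1, (1, 2))
(7, 0, R1, (1, 2))
(7, 0, R1, (1, 3))
(7, 0, R1, (2, 3))

bar 0: v0=E3 v1=E4 v2=B4 v3=B4 downbeat P5
bar 1: v0=G3 v1=B3 v2=D5 v3=F4 downbeat m7
bar 2: v0=F3 v1=A3 v2=G4 v3=C5 downbeat P5
bar 3: v0=E3 v1=C4 v2=F4 v3=B4 downbeat P5
bar 4: v0=G3 v1=A4 v2=F4 v3=A4 downbeat M2
bar 5: v0=F3 v1=A3 v2=E4 v3=A4 downbeat M3
bar 6: v0=F3 v1=D4 v2=A4 v3=A4 downbeat M3
bar 7: v0=E3 v1=E4 v2=B4 v3=B4 downbeat P5
  -> R1 @ bar 1 tick 0 v(0, 2): E3/B4 P5 -> G3/D5 P5 similar
  -> R3 @ bar 1 tick 0 v(2, 3): D5 above F4
  -> R4 @ bar 1 tick 0 v(0, 3): G3/F4 m7 untreated
  -> R7 @ bar 1 tick 0 v(3,): B4->F4 leap 6st
  -> R3 @ bar 1 tick 1 v(2, 3): D5 above F4
  -> R3 @ bar 1 tick 2 v(2, 3): D5 above F4
  -> R3 @ bar 1 tick 3 v(2, 3): D5 above F4
  -> R4 @ bar 2 tick 0 v(0, 2): F3/G4 M2 untreated
  -> R1 @ bar 3 tick 0 v(0, 3): F3/C5 P5 -> E3/B4 P5 similar
  -> R4 @ bar 3 tick 0 v(0, 2): E3/F4 m2 untreated
  -> R3 @ bar 4 tick 0 v(1, 2): A4 above F4
  -> R4 @ bar 4 tick 0 v(0, 1): G3/A4 M2 untreated
  -> R4 @ bar 4 tick 0 v(0, 2): G3/F4 m7 untreated
  -> R4 @ bar 4 tick 0 v(0, 3): G3/A4 M2 untreated
  -> R3 @ bar 4 tick 1 v(1, 2): A4 above F4
  -> R3 @ bar 4 tick 2 v(1, 2): A4 above F4
  -> R3 @ bar 4 tick 3 v(1, 2): A4 above F4
  -> R2 @ bar 5 tick 0 v(1, 2): A4/F4 M3 -> A3/E4 P5 similar
  -> R4 @ bar 5 tick 0 v(0, 2): F3/E4 M7 untreated
  -> R1 @ bar 6 tick 0 v(1, 2): A3/E4 P5 -> D4/A4 P5 similar
  -> R1 @ bar 7 tick 0 v(1, 2): D4/A4 P5 -> E4/B4 P5 similar
  -> R1 @ bar 7 tick 0 v(1, 3): D4/A4 P5 -> E4/B4 P5 similar
  -> R1 @ bar 7 tick 0 v(2, 3): A4/A4 P1 -> B4/B4 P1 similar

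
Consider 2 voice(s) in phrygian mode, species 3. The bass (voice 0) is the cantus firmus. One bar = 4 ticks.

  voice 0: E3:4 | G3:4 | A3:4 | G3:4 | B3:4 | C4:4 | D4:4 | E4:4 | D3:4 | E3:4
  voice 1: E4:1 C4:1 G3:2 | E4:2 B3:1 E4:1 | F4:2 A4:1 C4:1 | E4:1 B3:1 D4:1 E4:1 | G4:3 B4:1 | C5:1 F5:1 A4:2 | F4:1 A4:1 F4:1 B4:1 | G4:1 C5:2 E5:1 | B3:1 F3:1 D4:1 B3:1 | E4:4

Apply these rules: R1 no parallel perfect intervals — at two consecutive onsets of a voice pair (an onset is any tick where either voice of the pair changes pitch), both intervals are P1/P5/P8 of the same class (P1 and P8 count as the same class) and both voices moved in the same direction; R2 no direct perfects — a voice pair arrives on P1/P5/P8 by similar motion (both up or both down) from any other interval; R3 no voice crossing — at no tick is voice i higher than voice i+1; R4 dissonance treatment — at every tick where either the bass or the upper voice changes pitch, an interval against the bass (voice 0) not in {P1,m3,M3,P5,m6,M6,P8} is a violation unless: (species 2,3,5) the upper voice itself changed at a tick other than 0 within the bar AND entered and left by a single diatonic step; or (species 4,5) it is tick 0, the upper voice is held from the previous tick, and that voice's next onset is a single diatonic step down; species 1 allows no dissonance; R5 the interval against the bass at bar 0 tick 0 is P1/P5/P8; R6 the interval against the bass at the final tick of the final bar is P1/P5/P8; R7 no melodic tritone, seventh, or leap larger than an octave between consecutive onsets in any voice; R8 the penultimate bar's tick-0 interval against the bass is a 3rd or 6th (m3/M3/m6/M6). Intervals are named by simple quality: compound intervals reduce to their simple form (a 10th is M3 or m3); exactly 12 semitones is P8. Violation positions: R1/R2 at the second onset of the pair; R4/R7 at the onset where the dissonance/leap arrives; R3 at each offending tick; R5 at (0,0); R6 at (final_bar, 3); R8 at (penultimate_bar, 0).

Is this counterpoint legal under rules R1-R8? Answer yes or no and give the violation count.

bar 0: v0=E3 v1=E4 (P8)
bar 1: v0=G3 v1=E4 (M6)
bar 2: v0=A3 v1=F4 (m6)
bar 3: v0=G3 v1=E4 (M6)
bar 4: v0=B3 v1=G4 (m6)
bar 5: v0=C4 v1=C5 (P8)
bar 6: v0=D4 v1=F4 (m3)
bar 7: v0=E4 v1=G4 (m3)
bar 8: v0=D3 v1=B3 (M6)
bar 9: v0=E3 v1=E4 (P8)
  R1 @ bar5.0: B3/B4 P8 -> C4/C5 P8 similar
  R4 @ bar5.1: C4/F5 P4 untreated
  R7 @ bar6.3: F4->B4 leap 6st
  R7 @ bar8.0: E4->D3 leap 14st
  R7 @ bar8.0: E5->B3 leap 17st
  R7 @ bar8.1: B3->F3 leap 6st
  R2 @ bar9.0: D3/B3 M6 -> E3/E4 P8 similar

No (7 violations)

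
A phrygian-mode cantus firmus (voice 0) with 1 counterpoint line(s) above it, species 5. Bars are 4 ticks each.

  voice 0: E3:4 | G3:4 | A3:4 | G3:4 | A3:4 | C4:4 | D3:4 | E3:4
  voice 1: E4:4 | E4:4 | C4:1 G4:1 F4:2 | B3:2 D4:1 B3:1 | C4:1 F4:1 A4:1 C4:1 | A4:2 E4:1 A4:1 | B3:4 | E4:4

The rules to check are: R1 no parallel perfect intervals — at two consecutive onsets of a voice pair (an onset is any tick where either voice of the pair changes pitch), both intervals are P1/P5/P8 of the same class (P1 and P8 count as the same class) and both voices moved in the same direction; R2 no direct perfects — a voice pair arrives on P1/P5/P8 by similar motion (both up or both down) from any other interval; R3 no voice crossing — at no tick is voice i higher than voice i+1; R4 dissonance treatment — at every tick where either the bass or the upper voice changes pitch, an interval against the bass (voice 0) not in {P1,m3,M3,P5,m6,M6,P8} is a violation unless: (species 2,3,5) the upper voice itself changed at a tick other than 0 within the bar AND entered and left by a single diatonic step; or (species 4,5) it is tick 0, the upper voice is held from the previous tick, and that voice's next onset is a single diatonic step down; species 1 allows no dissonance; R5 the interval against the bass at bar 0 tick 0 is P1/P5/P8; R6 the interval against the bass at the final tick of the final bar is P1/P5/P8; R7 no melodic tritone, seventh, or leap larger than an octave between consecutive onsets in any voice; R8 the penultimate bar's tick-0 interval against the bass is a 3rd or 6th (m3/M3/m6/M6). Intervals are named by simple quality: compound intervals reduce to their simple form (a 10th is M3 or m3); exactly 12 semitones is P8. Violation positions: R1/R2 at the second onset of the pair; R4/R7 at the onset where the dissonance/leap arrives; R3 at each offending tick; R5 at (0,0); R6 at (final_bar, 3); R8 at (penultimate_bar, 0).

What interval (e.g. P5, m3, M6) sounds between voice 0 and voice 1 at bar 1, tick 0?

voice 0=G3 voice 1=E4 -> M6

M6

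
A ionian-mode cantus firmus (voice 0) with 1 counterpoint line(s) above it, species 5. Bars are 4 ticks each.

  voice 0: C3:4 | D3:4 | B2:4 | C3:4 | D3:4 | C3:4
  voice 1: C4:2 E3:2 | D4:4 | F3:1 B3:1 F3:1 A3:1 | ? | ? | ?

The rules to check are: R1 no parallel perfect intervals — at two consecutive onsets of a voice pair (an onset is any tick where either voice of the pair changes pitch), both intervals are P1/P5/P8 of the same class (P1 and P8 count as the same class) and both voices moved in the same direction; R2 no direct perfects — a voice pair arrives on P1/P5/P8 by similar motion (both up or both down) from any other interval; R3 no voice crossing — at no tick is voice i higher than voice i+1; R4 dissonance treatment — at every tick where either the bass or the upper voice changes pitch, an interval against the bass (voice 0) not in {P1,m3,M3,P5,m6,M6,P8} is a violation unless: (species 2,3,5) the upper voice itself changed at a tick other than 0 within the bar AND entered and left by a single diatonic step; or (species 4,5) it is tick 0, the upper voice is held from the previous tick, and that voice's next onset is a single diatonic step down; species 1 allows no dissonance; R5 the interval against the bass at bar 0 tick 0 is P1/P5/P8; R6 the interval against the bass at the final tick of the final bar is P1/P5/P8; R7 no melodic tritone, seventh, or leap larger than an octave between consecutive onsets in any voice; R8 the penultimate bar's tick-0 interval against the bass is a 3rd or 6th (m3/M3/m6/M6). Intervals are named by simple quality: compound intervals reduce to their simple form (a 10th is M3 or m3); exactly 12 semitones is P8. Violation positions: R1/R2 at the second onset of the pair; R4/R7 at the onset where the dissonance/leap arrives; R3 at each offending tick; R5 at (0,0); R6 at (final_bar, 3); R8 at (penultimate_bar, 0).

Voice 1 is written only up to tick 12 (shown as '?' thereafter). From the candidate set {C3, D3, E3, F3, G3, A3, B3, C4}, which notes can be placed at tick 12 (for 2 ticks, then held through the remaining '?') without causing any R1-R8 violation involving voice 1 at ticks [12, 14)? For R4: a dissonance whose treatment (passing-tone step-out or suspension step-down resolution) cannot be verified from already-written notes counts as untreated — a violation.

C3: legal
D3: violates R4
E3: legal
F3: violates R4
G3: legal
A3: legal
B3: violates R4
C4: violates R2

{A3, C3, E3, G3}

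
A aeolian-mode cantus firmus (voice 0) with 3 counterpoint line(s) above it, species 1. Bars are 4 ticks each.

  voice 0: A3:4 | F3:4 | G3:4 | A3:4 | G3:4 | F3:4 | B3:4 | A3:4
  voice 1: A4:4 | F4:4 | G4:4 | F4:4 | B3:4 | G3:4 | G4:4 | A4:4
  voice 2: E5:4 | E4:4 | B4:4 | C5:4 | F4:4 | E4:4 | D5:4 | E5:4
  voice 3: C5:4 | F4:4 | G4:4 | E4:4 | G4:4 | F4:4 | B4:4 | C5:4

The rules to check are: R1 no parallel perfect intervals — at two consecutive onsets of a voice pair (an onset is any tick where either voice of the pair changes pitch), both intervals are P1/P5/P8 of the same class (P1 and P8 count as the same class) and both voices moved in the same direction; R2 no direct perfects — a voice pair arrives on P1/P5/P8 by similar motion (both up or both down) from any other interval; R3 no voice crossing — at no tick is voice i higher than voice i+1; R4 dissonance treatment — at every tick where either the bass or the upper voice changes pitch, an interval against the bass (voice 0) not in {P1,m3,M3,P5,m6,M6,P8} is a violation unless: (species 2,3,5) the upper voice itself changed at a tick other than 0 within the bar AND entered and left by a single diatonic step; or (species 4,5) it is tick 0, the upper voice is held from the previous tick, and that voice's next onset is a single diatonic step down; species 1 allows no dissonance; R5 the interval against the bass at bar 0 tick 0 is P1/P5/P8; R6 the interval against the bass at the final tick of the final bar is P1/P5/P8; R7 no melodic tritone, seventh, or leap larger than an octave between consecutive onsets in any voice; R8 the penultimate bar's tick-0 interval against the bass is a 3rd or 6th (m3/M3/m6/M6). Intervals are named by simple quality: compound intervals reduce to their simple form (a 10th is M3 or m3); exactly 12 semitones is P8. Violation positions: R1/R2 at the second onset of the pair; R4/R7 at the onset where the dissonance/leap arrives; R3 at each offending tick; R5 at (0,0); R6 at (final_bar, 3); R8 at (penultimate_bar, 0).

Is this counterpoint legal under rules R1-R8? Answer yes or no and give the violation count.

No (45 violations)

bar 0: v0=A3 v1=A4 v2=E5 v3=C5 (m3)
bar 1: v0=F3 v1=F4 v2=E4 v3=F4 (P8)
bar 2: v0=G3 v1=G4 v2=B4 v3=G4 (P8)
bar 3: v0=A3 v1=F4 v2=C5 v3=E4 (P5)
bar 4: v0=G3 v1=B3 v2=F4 v3=G4 (P8)
bar 5: v0=F3 v1=G3 v2=E4 v3=F4 (P8)
bar 6: v0=B3 v1=G4 v2=D5 v3=B4 (P8)
bar 7: v0=A3 v1=A4 v2=E5 v3=C5 (m3)
  R3 @ bar0.0: E5 above C5
  R5 @ bar0.0: opens on m3
  R3 @ bar0.1: E5 above C5
  R3 @ bar0.2: E5 above C5
  R3 @ bar0.3: E5 above C5
  R1 @ bar1.0: A3/A4 P8 -> F3/F4 P8 similar
  R2 @ bar1.0: A3/C5 m3 -> F3/F4 P8 similar
  R2 @ bar1.0: A4/C5 m3 -> F4/F4 P1 similar
  R3 @ bar1.0: F4 above E4
  R4 @ bar1.0: F3/E4 M7 untreated
  R3 @ bar1.1: F4 above E4
  R3 @ bar1.2: F4 above E4
  R3 @ bar1.3: F4 above E4
  R1 @ bar2.0: F3/F4 P8 -> G3/G4 P8 similar
  R1 @ bar2.0: F3/F4 P8 -> G3/G4 P8 similar
  R1 @ bar2.0: F4/F4 P1 -> G4/G4 P1 similar
  R3 @ bar2.0: B4 above G4
  R3 @ bar2.1: B4 above G4
  R3 @ bar2.2: B4 above G4
  R3 @ bar2.3: B4 above G4
  R3 @ bar3.0: C5 above E4
  R3 @ bar3.1: C5 above E4
  R3 @ bar3.2: C5 above E4
  R3 @ bar3.3: C5 above E4
  R4 @ bar4.0: G3/F4 m7 untreated
  R7 @ bar4.0: F4->B3 leap 6st
  R1 @ bar5.0: G3/G4 P8 -> F3/F4 P8 similar
  R4 @ bar5.0: F3/G3 M2 untreated
  R4 @ bar5.0: F3/E4 M7 untreated
  R1 @ bar6.0: F3/F4 P8 -> B3/B4 P8 similar
  R2 @ bar6.0: G3/E4 M6 -> G4/D5 P5 similar
  R3 @ bar6.0: D5 above B4
  R7 @ bar6.0: F3->B3 leap 6st
  R7 @ bar6.0: E4->D5 leap 10st
  R7 @ bar6.0: F4->B4 leap 6st
  R8 @ bar6.0: penult P8 not 3rd/6th
  R3 @ bar6.1: D5 above B4
  R3 @ bar6.2: D5 above B4
  R3 @ bar6.3: D5 above B4
  R1 @ bar7.0: G4/D5 P5 -> A4/E5 P5 similar
  R3 @ bar7.0: E5 above C5
  R3 @ bar7.1: E5 above C5
  R3 @ bar7.2: E5 above C5
  R3 @ bar7.3: E5 above C5
  R6 @ bar7.3: closes on m3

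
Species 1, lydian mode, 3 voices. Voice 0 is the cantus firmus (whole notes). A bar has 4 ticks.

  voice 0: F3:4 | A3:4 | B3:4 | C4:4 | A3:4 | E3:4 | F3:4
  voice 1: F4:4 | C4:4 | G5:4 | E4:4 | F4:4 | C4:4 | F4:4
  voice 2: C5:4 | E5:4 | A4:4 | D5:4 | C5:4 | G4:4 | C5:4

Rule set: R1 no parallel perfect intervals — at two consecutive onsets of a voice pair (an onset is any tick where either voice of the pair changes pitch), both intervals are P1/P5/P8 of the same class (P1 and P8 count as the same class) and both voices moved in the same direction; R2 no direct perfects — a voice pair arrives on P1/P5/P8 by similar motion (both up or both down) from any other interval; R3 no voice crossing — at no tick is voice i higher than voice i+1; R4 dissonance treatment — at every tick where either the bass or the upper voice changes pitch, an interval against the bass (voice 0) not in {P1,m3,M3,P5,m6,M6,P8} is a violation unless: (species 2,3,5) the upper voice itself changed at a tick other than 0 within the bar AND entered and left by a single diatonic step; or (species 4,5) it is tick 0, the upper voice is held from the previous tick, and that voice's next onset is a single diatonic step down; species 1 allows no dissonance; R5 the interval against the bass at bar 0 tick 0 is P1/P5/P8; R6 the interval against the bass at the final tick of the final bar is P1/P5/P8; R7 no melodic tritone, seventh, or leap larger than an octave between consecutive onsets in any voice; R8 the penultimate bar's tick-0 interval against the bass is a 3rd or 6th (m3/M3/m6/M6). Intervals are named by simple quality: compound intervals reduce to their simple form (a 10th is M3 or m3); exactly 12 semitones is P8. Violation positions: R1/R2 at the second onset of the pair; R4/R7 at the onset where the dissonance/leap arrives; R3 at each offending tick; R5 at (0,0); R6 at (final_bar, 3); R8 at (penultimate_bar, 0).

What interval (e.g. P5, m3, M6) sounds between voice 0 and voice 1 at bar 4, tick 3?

m6

voice 0=A3 voice 1=F4 -> m6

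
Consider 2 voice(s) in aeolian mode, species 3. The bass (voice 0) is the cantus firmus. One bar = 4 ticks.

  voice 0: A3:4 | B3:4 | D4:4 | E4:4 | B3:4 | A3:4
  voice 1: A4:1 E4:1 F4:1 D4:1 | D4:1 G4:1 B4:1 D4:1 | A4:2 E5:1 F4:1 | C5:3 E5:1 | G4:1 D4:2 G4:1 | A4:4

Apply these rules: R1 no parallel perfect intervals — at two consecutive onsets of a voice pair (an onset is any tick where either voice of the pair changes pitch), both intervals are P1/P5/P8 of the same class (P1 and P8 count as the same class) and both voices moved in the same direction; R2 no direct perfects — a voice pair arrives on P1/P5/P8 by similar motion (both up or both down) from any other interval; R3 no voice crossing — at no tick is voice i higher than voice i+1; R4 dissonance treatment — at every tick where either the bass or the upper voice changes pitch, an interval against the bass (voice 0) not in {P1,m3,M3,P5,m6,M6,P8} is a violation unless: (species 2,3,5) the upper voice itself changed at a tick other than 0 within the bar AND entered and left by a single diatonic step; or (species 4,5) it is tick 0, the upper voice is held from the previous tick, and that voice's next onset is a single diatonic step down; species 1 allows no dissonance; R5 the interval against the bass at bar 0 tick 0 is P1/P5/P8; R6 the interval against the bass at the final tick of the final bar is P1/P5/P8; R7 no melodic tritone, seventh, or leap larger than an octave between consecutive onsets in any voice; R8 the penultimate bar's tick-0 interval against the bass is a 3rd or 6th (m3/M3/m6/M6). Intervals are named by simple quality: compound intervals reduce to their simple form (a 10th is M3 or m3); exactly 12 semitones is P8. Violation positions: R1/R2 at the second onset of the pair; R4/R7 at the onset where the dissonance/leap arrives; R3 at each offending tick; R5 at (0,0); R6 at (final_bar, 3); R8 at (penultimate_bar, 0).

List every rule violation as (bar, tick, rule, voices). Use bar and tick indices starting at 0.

(0, 3, R4, (0, 1))
(2, 0, R2, (0, 1))
(2, 2, R4, (0, 1))
(2, 3, R7, (1,))

bar 0: v0=A3 v1=A4 downbeat P8
bar 1: v0=B3 v1=D4 downbeat m3
bar 2: v0=D4 v1=A4 downbeat P5
bar 3: v0=E4 v1=C5 downbeat m6
bar 4: v0=B3 v1=G4 downbeat m6
bar 5: v0=A3 v1=A4 downbeat P8
  -> R4 @ bar 0 tick 3 v(0, 1): A3/D4 P4 untreated
  -> R2 @ bar 2 tick 0 v(0, 1): B3/D4 m3 -> D4/A4 P5 similar
  -> R4 @ bar 2 tick 2 v(0, 1): D4/E5 M2 untreated
  -> R7 @ bar 2 tick 3 v(1,): E5->F4 leap 11st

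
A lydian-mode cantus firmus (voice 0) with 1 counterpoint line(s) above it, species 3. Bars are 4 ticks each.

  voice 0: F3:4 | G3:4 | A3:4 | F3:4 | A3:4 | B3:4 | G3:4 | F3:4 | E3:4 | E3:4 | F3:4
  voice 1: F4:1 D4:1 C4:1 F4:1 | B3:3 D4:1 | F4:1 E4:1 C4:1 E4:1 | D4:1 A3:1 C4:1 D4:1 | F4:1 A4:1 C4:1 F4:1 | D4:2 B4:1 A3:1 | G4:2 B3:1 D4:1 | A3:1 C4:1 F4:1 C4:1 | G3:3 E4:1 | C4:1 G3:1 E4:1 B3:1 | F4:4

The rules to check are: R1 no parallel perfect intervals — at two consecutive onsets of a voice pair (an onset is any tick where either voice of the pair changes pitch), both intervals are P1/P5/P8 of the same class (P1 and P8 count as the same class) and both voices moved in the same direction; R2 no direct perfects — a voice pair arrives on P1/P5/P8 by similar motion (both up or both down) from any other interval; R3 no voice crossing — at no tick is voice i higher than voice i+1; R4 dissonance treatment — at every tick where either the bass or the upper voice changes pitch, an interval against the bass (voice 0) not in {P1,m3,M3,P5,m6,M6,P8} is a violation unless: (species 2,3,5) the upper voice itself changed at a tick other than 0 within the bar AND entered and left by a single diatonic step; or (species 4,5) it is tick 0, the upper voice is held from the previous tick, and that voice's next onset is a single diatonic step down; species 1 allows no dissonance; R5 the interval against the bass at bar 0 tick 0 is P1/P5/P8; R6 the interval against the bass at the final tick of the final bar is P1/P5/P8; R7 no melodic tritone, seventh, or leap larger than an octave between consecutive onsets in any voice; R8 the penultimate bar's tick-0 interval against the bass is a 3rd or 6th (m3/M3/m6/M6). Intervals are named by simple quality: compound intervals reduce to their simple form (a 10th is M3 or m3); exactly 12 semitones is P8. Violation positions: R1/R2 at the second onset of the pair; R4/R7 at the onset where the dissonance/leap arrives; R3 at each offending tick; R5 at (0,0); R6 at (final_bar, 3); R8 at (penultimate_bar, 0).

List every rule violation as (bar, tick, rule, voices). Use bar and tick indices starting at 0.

bar 0: v0=F3 v1=F4 downbeat P8
bar 1: v0=G3 v1=B3 downbeat M3
bar 2: v0=A3 v1=F4 downbeat m6
bar 3: v0=F3 v1=D4 downbeat M6
bar 4: v0=A3 v1=F4 downbeat m6
bar 5: v0=B3 v1=D4 downbeat m3
bar 6: v0=G3 v1=G4 downbeat P8
bar 7: v0=F3 v1=A3 downbeat M3
bar 8: v0=E3 v1=G3 downbeat m3
bar 9: v0=E3 v1=C4 downbeat m6
bar 10: v0=F3 v1=F4 downbeat P8
  -> R7 @ bar 1 tick 0 v(1,): F4->B3 leap 6st
  -> R3 @ bar 5 tick 3 v(0, 1): B3 above A3
  -> R4 @ bar 5 tick 3 v(0, 1): B3/A3 M2 untreated
  -> R7 @ bar 5 tick 3 v(1,): B4->A3 leap 14st
  -> R7 @ bar 6 tick 0 v(1,): A3->G4 leap 10st
  -> R2 @ bar 10 tick 0 v(0, 1): E3/B3 P5 -> F3/F4 P8 similar
  -> R7 @ bar 10 tick 0 v(1,): B3->F4 leap 6st

(1, 0, R7, (1,))
(5, 3, R3, (0, 1))
(5, 3, R4, (0, 1))
(5, 3, R7, (1,))
(6, 0, R7, (1,))
(10, 0, R2, (0, 1))
(10, 0, R7, (1,))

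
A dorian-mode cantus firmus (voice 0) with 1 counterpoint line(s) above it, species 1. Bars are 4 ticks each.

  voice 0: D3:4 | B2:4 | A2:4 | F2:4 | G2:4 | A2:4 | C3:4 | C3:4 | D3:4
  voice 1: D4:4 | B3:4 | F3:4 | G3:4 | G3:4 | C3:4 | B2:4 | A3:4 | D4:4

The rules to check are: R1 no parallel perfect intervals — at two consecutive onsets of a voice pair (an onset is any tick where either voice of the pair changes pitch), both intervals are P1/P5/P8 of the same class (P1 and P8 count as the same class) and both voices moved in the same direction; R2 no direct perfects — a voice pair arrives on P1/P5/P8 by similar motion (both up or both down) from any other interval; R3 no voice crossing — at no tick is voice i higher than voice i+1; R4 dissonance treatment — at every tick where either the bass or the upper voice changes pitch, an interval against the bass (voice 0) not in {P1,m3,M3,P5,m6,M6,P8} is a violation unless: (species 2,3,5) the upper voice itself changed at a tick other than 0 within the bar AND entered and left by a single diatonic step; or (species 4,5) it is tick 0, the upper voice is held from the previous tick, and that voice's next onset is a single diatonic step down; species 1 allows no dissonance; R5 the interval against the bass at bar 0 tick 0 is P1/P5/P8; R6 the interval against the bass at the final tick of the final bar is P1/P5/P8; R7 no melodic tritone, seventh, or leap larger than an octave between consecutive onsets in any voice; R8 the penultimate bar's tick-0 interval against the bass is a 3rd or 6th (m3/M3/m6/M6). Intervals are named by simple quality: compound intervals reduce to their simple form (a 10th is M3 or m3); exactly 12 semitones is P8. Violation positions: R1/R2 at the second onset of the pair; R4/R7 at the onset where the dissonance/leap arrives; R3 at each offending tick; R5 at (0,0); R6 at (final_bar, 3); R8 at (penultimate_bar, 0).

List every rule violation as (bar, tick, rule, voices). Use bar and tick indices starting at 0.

(1, 0, R1, (0, 1))
(2, 0, R7, (1,))
(3, 0, R4, (0, 1))
(6, 0, R3, (0, 1))
(6, 0, R4, (0, 1))
(6, 1, R3, (0, 1))
(6, 2, R3, (0, 1))
(6, 3, R3, (0, 1))
(7, 0, R7, (1,))
(8, 0, R2, (0, 1))

bar 0: v0=D3 v1=D4 downbeat P8
bar 1: v0=B2 v1=B3 downbeat P8
bar 2: v0=A2 v1=F3 downbeat m6
bar 3: v0=F2 v1=G3 downbeat M2
bar 4: v0=G2 v1=G3 downbeat P8
bar 5: v0=A2 v1=C3 downbeat m3
bar 6: v0=C3 v1=B2 downbeat m2
bar 7: v0=C3 v1=A3 downbeat M6
bar 8: v0=D3 v1=D4 downbeat P8
  -> R1 @ bar 1 tick 0 v(0, 1): D3/D4 P8 -> B2/B3 P8 similar
  -> R7 @ bar 2 tick 0 v(1,): B3->F3 leap 6st
  -> R4 @ bar 3 tick 0 v(0, 1): F2/G3 M2 untreated
  -> R3 @ bar 6 tick 0 v(0, 1): C3 above B2
  -> R4 @ bar 6 tick 0 v(0, 1): C3/B2 m2 untreated
  -> R3 @ bar 6 tick 1 v(0, 1): C3 above B2
  -> R3 @ bar 6 tick 2 v(0, 1): C3 above B2
  -> R3 @ bar 6 tick 3 v(0, 1): C3 above B2
  -> R7 @ bar 7 tick 0 v(1,): B2->A3 leap 10st
  -> R2 @ bar 8 tick 0 v(0, 1): C3/A3 M6 -> D3/D4 P8 similar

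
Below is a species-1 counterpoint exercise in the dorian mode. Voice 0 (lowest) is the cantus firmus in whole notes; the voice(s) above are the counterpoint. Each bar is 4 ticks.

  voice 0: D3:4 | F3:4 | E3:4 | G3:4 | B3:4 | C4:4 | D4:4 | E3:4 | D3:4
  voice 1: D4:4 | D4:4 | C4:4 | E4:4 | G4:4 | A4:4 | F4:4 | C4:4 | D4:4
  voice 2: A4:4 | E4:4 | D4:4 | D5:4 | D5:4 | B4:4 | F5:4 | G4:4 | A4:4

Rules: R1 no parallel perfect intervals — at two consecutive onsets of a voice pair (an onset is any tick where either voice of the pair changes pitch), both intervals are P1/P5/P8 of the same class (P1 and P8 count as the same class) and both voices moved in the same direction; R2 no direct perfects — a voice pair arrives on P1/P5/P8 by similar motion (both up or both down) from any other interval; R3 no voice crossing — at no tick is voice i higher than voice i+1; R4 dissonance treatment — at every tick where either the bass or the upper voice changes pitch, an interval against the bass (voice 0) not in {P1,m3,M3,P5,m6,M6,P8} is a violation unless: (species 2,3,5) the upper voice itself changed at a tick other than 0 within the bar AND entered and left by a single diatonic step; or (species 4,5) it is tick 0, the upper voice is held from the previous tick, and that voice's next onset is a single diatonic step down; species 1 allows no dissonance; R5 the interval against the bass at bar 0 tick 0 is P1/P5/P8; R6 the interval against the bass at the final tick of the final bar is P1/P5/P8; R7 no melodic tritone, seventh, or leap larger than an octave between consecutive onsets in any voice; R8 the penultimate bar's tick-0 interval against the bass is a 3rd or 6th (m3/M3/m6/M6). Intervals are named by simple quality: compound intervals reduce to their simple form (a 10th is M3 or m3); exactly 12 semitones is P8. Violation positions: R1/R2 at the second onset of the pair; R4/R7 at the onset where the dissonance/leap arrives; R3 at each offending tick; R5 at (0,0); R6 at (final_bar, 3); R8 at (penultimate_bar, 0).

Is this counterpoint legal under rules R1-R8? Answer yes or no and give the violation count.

No (9 violations)

bar 0: v0=D3 v1=D4 v2=A4 (P5)
bar 1: v0=F3 v1=D4 v2=E4 (M7)
bar 2: v0=E3 v1=C4 v2=D4 (m7)
bar 3: v0=G3 v1=E4 v2=D5 (P5)
bar 4: v0=B3 v1=G4 v2=D5 (m3)
bar 5: v0=C4 v1=A4 v2=B4 (M7)
bar 6: v0=D4 v1=F4 v2=F5 (m3)
bar 7: v0=E3 v1=C4 v2=G4 (m3)
bar 8: v0=D3 v1=D4 v2=A4 (P5)
  R4 @ bar1.0: F3/E4 M7 untreated
  R4 @ bar2.0: E3/D4 m7 untreated
  R2 @ bar3.0: E3/D4 m7 -> G3/D5 P5 similar
  R4 @ bar5.0: C4/B4 M7 untreated
  R7 @ bar6.0: B4->F5 leap 6st
  R2 @ bar7.0: F4/F5 P8 -> C4/G4 P5 similar
  R7 @ bar7.0: D4->E3 leap 10st
  R7 @ bar7.0: F5->G4 leap 10st
  R1 @ bar8.0: C4/G4 P5 -> D4/A4 P5 similar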